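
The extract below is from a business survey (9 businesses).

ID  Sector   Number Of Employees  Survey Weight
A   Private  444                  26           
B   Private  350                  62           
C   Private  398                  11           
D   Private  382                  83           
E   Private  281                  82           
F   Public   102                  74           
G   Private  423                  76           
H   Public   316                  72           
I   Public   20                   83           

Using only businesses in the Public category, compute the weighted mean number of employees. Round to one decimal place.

Public rows: F, H, I
Weighted sum = 31960
Sum of weights = 229
Weighted mean = 31960 / 229 = 139.56332

139.6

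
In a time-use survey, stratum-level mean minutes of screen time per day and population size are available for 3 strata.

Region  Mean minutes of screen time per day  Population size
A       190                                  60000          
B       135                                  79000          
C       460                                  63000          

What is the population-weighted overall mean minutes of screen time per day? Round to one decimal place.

Σ Nₕ·x̄ₕ = 190×60000 + 135×79000 + 460×63000
  = 11400000 + 10665000 + 28980000 = 51045000
Σ Nₕ = 60000 + 79000 + 63000 = 202000
Overall mean = 51045000 / 202000 = 252.69802

252.7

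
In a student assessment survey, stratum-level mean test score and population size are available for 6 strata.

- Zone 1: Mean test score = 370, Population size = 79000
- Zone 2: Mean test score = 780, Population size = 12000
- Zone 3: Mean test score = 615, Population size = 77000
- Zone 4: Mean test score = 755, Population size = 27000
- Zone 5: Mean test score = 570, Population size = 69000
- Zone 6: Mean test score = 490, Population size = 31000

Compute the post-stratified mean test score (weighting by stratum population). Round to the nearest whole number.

Σ Nₕ·x̄ₕ = 370×79000 + 780×12000 + 615×77000 + 755×27000 + 570×69000 + 490×31000
  = 160850000
Σ Nₕ = 79000 + 12000 + 77000 + 27000 + 69000 + 31000 = 295000
Overall mean = 160850000 / 295000 = 545.25424

545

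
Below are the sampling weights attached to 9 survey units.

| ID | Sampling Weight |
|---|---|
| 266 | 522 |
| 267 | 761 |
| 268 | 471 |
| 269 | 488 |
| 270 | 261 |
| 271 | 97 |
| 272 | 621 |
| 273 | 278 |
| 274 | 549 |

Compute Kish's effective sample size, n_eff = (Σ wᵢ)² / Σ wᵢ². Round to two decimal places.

Σ wᵢ = 522 + 761 + 471 + 488 + 261 + 97 + 621 + 278 + 549 = 4048
Σ wᵢ² = 272484 + 579121 + 221841 + 238144 + 68121 + 9409 + 385641 + 77284 + 301401 = 2153446
n_eff = 4048² / 2153446 = 16386304 / 2153446 = 7.6093406

7.61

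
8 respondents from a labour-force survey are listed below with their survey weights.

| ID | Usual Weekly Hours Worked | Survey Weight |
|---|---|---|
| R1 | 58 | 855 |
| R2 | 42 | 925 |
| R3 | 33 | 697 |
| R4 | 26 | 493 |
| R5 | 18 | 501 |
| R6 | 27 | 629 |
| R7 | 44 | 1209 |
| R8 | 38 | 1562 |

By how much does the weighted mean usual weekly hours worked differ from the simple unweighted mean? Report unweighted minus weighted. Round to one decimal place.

-2.5

Unweighted sum = 286
Unweighted mean = 286 / 8 = 35.75
Weighted sum = 262812
Sum of weights = 6871
Weighted mean = 262812 / 6871 = 38.249454
Difference (unweighted minus weighted) = -2.4994542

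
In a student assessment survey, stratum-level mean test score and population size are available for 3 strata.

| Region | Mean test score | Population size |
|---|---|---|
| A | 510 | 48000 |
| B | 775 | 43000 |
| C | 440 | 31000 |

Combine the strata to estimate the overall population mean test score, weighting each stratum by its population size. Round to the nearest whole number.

586

Σ Nₕ·x̄ₕ = 510×48000 + 775×43000 + 440×31000
  = 71445000
Σ Nₕ = 48000 + 43000 + 31000 = 122000
Overall mean = 71445000 / 122000 = 585.61475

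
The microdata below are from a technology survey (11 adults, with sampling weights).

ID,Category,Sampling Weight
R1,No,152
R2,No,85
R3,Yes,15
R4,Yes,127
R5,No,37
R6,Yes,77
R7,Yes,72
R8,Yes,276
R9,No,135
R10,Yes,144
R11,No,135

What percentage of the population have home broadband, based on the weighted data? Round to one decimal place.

56.7

Sum of weights for 'Yes' = 15 + 127 + 77 + 72 + 276 + 144 = 711
Total weight = 152 + 85 + 15 + 127 + 37 + 77 + 72 + 276 + 135 + 144 + 135 = 1255
Weighted proportion = 711 / 1255 = 0.56653386 → 56.653386%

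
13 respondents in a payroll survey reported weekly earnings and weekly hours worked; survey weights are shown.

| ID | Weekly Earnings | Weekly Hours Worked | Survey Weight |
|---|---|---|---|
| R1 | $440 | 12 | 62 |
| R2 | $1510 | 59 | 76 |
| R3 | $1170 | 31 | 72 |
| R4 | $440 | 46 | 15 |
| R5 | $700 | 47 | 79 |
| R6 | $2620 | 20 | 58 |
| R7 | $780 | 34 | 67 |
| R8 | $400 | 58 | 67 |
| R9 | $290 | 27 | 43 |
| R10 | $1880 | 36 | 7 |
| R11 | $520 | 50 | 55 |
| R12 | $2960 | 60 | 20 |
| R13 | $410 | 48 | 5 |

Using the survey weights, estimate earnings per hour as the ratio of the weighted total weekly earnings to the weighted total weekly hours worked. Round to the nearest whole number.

Σ wᵢ·y = 634680
Σ wᵢ·x = 24790
Ratio = 634680 / 24790 = 25.602259

26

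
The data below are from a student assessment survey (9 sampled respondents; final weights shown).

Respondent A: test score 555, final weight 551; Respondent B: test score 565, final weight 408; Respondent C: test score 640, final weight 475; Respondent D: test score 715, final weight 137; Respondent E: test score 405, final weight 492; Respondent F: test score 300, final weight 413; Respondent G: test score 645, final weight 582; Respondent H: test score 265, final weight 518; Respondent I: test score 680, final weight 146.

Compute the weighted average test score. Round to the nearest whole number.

Weighted sum = 555×551 + 565×408 + 640×475 + 715×137 + 405×492 + 300×413 + 645×582 + 265×518 + 680×146
  = 1873380
Sum of weights = 551 + 408 + 475 + 137 + 492 + 413 + 582 + 518 + 146 = 3722
Weighted mean = 1873380 / 3722 = 503.32617

503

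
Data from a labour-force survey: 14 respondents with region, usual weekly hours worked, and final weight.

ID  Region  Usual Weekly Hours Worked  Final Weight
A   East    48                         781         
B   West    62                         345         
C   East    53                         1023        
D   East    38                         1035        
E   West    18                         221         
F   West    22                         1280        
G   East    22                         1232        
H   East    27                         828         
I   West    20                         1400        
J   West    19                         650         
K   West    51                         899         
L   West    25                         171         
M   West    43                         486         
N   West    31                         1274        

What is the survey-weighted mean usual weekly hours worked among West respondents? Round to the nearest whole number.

West rows: B, E, F, I, J, K, L, M, N
Weighted sum = 62×345 + 18×221 + 22×1280 + 20×1400 + 19×650 + 51×899 + 25×171 + 43×486 + 31×1274
  = 204394
Sum of weights = 345 + 221 + 1280 + 1400 + 650 + 899 + 171 + 486 + 1274 = 6726
Weighted mean = 204394 / 6726 = 30.388641

30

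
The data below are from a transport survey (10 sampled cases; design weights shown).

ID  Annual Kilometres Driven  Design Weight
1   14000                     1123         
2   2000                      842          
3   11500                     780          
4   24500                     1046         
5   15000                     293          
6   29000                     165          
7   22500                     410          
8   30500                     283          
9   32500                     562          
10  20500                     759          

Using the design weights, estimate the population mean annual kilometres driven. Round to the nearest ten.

18020

Weighted sum = 14000×1123 + 2000×842 + 11500×780 + 24500×1046 + 15000×293 + 29000×165 + 22500×410 + 30500×283 + 32500×562 + 20500×759
  = 15722000 + 1684000 + 8970000 + 25627000 + 4395000 + 4785000 + 9225000 + 8631500 + 18265000 + 15559500 = 112864000
Sum of weights = 1123 + 842 + 780 + 1046 + 293 + 165 + 410 + 283 + 562 + 759 = 6263
Weighted mean = 112864000 / 6263 = 18020.757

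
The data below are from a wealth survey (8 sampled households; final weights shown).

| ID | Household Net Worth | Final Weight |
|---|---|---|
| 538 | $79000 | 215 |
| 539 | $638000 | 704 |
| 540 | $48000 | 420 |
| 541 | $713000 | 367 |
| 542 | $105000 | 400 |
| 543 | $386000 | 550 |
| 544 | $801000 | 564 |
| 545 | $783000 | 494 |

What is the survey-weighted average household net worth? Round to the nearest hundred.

495600

Weighted sum = 79000×215 + 638000×704 + 48000×420 + 713000×367 + 105000×400 + 386000×550 + 801000×564 + 783000×494
  = 16985000 + 449152000 + 20160000 + 261671000 + 42000000 + 212300000 + 451764000 + 386802000 = 1840834000
Sum of weights = 215 + 704 + 420 + 367 + 400 + 550 + 564 + 494 = 3714
Weighted mean = 1840834000 / 3714 = 495647.28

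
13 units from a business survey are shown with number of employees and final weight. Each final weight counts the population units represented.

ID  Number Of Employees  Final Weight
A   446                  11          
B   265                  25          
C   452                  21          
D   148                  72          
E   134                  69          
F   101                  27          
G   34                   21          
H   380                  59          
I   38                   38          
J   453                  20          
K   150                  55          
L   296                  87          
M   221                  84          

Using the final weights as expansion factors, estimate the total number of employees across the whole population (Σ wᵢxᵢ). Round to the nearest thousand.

Weighted total = 129856

130000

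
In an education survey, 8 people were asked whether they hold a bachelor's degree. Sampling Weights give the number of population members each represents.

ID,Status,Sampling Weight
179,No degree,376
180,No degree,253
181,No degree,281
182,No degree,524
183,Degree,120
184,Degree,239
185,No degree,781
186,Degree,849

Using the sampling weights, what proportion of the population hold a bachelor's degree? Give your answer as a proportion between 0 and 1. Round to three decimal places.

0.353

Sum of weights for 'Degree' = 120 + 239 + 849 = 1208
Total weight = 3423
Weighted proportion = 1208 / 3423 = 0.35290681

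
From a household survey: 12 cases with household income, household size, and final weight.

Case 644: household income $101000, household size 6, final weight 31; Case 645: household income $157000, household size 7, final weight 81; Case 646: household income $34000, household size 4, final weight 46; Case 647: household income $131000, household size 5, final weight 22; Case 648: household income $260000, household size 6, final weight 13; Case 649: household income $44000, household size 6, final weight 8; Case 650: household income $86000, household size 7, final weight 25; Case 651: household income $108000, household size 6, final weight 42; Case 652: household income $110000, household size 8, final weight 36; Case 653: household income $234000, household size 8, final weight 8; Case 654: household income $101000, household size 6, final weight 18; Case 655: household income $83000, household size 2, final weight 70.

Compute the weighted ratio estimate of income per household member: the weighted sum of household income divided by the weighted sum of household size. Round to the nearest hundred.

20100

Σ wᵢ·y = 101000×31 + 157000×81 + 34000×46 + 131000×22 + 260000×13 + 44000×8 + 86000×25 + 108000×42 + 110000×36 + 234000×8 + 101000×18 + 83000×70
  = 3131000 + 12717000 + 1564000 + 2882000 + 3380000 + 352000 + 2150000 + 4536000 + 3960000 + 1872000 + 1818000 + 5810000 = 44172000
Σ wᵢ·x = 6×31 + 7×81 + 4×46 + 5×22 + 6×13 + 6×8 + 7×25 + 6×42 + 8×36 + 8×8 + 6×18 + 2×70
  = 186 + 567 + 184 + 110 + 78 + 48 + 175 + 252 + 288 + 64 + 108 + 140 = 2200
Ratio = 44172000 / 2200 = 20078.182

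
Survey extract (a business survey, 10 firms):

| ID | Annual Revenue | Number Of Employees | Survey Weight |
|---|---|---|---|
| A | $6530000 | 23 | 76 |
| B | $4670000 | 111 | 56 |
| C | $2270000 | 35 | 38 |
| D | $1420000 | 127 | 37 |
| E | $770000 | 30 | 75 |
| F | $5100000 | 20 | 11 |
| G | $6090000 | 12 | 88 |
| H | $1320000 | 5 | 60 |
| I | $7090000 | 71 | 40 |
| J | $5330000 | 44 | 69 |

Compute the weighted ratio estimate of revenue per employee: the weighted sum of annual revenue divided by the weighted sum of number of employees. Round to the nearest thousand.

96000

Σ wᵢ·y = 6530000×76 + 4670000×56 + 2270000×38 + 1420000×37 + 770000×75 + 5100000×11 + 6090000×88 + 1320000×60 + 7090000×40 + 5330000×69
  = 2276940000
Σ wᵢ·x = 23×76 + 111×56 + 35×38 + 127×37 + 30×75 + 20×11 + 12×88 + 5×60 + 71×40 + 44×69
  = 23695
Ratio = 2276940000 / 23695 = 96093.691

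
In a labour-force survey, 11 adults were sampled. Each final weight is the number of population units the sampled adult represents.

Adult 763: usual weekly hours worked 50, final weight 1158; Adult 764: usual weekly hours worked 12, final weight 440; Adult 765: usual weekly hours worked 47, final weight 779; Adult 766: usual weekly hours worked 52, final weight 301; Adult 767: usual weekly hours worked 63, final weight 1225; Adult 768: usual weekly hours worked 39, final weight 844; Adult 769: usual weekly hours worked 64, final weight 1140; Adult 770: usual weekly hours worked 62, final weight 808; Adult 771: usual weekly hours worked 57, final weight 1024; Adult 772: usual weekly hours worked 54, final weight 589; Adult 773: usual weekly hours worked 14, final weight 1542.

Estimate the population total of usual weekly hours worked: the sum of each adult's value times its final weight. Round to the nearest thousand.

460000

Weighted total = 50×1158 + 12×440 + 47×779 + 52×301 + 63×1225 + 39×844 + 64×1140 + 62×808 + 57×1024 + 54×589 + 14×1542
  = 460354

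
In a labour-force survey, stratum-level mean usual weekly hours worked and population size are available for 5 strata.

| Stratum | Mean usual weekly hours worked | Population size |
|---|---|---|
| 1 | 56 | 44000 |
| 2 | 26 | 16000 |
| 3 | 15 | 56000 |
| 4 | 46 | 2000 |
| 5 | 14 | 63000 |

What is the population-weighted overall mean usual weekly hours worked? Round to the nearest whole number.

Σ Nₕ·x̄ₕ = 4694000
Σ Nₕ = 181000
Overall mean = 4694000 / 181000 = 25.933702

26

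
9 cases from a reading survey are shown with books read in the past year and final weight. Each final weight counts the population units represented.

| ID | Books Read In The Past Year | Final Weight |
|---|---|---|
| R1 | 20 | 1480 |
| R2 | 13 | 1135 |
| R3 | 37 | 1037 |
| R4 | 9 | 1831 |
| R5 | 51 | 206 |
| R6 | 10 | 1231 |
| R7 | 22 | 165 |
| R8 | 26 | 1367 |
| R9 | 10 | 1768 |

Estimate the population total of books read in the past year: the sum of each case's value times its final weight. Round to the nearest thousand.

179000

Weighted total = 20×1480 + 13×1135 + 37×1037 + 9×1831 + 51×206 + 10×1231 + 22×165 + 26×1367 + 10×1768
  = 178871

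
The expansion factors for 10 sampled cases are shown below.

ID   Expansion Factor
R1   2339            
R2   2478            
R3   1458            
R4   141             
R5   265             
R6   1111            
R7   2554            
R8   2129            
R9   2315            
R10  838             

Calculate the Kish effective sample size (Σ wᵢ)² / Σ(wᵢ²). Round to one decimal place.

7.6

Σ wᵢ = 2339 + 2478 + 1458 + 141 + 265 + 1111 + 2554 + 2129 + 2315 + 838 = 15628
Σ wᵢ² = 5470921 + 6140484 + 2125764 + 19881 + 70225 + 1234321 + 6522916 + 4532641 + 5359225 + 702244 = 32178622
n_eff = 15628² / 32178622 = 244234384 / 32178622 = 7.5899578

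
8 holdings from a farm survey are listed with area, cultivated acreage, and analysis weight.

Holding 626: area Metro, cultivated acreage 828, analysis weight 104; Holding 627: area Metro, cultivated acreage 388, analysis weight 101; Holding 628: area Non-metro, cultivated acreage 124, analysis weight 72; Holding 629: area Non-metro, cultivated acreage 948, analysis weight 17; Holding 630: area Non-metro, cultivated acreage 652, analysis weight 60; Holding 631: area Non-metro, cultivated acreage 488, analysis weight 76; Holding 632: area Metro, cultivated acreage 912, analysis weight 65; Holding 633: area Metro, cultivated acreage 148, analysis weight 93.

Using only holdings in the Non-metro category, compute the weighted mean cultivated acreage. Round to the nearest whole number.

Non-metro rows: 628, 629, 630, 631
Weighted sum = 124×72 + 948×17 + 652×60 + 488×76
  = 101252
Sum of weights = 72 + 17 + 60 + 76 = 225
Weighted mean = 101252 / 225 = 450.00889

450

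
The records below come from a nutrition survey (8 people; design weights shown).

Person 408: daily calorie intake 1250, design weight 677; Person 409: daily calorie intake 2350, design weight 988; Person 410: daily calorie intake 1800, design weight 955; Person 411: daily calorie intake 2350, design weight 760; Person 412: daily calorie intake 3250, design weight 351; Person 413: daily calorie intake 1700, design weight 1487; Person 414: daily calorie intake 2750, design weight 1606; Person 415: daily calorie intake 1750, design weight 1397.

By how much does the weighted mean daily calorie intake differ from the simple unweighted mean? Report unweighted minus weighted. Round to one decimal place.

Unweighted sum = 1250 + 2350 + 1800 + 2350 + 3250 + 1700 + 2750 + 1750 = 17200
Unweighted mean = 17200 / 8 = 2150
Weighted sum = 1250×677 + 2350×988 + 1800×955 + 2350×760 + 3250×351 + 1700×1487 + 2750×1606 + 1750×1397
  = 846250 + 2321800 + 1719000 + 1786000 + 1140750 + 2527900 + 4416500 + 2444750 = 17202950
Sum of weights = 677 + 988 + 955 + 760 + 351 + 1487 + 1606 + 1397 = 8221
Weighted mean = 17202950 / 8221 = 2092.5617
Difference (unweighted minus weighted) = 57.438268

57.4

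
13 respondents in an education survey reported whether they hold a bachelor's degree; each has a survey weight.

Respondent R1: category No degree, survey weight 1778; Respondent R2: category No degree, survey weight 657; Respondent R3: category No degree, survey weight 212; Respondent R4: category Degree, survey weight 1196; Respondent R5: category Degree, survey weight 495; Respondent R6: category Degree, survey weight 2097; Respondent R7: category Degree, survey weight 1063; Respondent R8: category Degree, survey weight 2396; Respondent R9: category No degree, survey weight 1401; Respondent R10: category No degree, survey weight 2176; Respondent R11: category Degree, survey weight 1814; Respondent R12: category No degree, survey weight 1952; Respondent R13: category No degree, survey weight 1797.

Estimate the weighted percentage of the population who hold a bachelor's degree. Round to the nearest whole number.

48

Sum of weights for 'Degree' = 1196 + 495 + 2097 + 1063 + 2396 + 1814 = 9061
Total weight = 19034
Weighted proportion = 9061 / 19034 = 0.47604287 → 47.604287%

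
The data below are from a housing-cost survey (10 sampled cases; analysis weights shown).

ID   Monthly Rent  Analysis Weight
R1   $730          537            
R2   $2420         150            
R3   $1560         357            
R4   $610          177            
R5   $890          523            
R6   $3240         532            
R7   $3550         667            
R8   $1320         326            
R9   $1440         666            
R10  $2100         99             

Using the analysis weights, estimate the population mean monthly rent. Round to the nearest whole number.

1878

Weighted sum = 730×537 + 2420×150 + 1560×357 + 610×177 + 890×523 + 3240×532 + 3550×667 + 1320×326 + 1440×666 + 2100×99
  = 392010 + 363000 + 556920 + 107970 + 465470 + 1723680 + 2367850 + 430320 + 959040 + 207900 = 7574160
Sum of weights = 537 + 150 + 357 + 177 + 523 + 532 + 667 + 326 + 666 + 99 = 4034
Weighted mean = 7574160 / 4034 = 1877.5806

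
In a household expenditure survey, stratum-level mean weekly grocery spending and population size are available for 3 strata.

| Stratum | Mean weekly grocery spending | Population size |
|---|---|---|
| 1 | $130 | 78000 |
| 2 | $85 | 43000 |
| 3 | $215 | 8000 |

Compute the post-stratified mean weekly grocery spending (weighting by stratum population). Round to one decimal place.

120.3

Σ Nₕ·x̄ₕ = 130×78000 + 85×43000 + 215×8000
  = 15515000
Σ Nₕ = 78000 + 43000 + 8000 = 129000
Overall mean = 15515000 / 129000 = 120.27132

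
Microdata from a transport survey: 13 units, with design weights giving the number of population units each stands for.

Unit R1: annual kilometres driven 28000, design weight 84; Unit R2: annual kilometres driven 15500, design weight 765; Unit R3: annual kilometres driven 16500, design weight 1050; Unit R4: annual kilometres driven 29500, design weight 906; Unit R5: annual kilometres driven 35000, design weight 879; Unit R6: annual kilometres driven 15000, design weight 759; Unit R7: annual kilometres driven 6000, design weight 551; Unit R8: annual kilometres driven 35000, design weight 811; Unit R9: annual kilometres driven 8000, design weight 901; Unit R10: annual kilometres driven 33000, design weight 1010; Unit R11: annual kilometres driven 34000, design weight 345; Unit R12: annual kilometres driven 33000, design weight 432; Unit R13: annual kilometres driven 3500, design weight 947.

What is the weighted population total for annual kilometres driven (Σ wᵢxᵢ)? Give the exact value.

Weighted total = 201941000

201941000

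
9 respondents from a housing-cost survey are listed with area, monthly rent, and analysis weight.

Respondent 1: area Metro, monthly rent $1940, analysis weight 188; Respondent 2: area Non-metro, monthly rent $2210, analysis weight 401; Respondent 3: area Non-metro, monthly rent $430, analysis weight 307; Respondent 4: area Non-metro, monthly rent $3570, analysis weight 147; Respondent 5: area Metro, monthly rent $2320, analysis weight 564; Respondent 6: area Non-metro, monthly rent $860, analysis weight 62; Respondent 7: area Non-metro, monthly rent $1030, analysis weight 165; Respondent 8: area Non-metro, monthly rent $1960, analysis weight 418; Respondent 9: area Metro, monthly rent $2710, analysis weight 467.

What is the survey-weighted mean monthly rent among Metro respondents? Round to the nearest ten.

2410

Metro rows: 1, 5, 9
Weighted sum = 1940×188 + 2320×564 + 2710×467
  = 2938770
Sum of weights = 188 + 564 + 467 = 1219
Weighted mean = 2938770 / 1219 = 2410.8039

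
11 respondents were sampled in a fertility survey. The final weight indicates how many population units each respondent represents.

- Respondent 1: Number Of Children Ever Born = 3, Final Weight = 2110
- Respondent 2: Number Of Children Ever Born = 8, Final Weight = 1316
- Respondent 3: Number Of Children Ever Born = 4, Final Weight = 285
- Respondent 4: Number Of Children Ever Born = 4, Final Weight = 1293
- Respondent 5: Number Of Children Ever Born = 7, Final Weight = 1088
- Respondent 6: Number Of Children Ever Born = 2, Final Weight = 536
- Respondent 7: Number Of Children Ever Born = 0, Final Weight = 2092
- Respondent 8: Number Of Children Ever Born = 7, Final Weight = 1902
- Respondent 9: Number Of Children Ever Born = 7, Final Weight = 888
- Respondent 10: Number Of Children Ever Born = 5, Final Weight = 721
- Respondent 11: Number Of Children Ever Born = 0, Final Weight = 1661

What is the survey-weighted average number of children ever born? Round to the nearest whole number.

4

Weighted sum = 54993
Sum of weights = 2110 + 1316 + 285 + 1293 + 1088 + 536 + 2092 + 1902 + 888 + 721 + 1661 = 13892
Weighted mean = 54993 / 13892 = 3.9586093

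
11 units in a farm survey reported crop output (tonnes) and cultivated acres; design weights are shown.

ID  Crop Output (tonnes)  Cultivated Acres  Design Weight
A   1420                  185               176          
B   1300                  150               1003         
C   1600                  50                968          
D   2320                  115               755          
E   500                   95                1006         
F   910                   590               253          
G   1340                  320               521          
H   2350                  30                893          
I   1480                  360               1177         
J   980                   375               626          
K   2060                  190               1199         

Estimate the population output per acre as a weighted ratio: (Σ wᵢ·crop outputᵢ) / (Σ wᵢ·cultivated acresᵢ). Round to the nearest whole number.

8

Σ wᵢ·y = 13209520
Σ wᵢ·x = 185×176 + 150×1003 + 50×968 + 115×755 + 95×1006 + 590×253 + 320×521 + 30×893 + 360×1177 + 375×626 + 190×1199
  = 1642865
Ratio = 13209520 / 1642865 = 8.0405389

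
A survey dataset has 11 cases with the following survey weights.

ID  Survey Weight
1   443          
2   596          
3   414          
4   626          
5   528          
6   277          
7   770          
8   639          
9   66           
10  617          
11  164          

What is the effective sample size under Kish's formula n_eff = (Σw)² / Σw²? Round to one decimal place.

Σ wᵢ = 443 + 596 + 414 + 626 + 528 + 277 + 770 + 639 + 66 + 617 + 164 = 5140
Σ wᵢ² = 2883412
n_eff = 5140² / 2883412 = 26419600 / 2883412 = 9.1626171

9.2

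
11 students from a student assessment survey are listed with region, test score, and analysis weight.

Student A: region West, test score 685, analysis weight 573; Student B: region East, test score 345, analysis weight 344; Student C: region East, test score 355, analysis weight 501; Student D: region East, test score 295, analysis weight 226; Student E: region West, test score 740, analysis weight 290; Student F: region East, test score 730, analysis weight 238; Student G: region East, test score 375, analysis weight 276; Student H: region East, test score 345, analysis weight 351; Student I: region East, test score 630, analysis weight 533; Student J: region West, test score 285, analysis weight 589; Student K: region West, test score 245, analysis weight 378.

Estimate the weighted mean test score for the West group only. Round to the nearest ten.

West rows: A, E, J, K
Weighted sum = 685×573 + 740×290 + 285×589 + 245×378
  = 392505 + 214600 + 167865 + 92610 = 867580
Sum of weights = 573 + 290 + 589 + 378 = 1830
Weighted mean = 867580 / 1830 = 474.08743

470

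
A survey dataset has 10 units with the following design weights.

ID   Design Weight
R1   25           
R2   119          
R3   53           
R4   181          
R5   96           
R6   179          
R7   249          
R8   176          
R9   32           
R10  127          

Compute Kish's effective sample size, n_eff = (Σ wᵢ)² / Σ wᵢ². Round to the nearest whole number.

8

Σ wᵢ = 25 + 119 + 53 + 181 + 96 + 179 + 249 + 176 + 32 + 127 = 1237
Σ wᵢ² = 625 + 14161 + 2809 + 32761 + 9216 + 32041 + 62001 + 30976 + 1024 + 16129 = 201743
n_eff = 1237² / 201743 = 1530169 / 201743 = 7.584744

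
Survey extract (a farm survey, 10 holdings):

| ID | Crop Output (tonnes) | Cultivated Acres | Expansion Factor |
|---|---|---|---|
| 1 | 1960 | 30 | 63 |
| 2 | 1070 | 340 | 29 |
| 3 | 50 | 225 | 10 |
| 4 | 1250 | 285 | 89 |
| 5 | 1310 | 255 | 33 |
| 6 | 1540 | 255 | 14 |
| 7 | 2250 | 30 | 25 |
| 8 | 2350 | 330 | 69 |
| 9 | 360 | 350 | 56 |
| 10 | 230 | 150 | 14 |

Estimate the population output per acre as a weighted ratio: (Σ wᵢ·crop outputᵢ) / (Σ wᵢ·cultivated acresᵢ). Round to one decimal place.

Σ wᵢ·y = 1960×63 + 1070×29 + 50×10 + 1250×89 + 1310×33 + 1540×14 + 2250×25 + 2350×69 + 360×56 + 230×14
  = 572830
Σ wᵢ·x = 30×63 + 340×29 + 225×10 + 285×89 + 255×33 + 255×14 + 30×25 + 330×69 + 350×56 + 150×14
  = 96570
Ratio = 572830 / 96570 = 5.9317593

5.9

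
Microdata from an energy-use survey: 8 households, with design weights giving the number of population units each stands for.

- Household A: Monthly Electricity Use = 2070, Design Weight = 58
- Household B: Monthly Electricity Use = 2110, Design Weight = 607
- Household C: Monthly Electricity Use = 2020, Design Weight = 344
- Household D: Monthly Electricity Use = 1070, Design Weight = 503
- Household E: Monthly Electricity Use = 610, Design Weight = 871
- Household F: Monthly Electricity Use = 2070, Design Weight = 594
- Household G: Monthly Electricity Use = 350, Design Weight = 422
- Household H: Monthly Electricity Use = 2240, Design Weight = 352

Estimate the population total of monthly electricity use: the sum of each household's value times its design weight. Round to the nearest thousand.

5331000

Weighted total = 2070×58 + 2110×607 + 2020×344 + 1070×503 + 610×871 + 2070×594 + 350×422 + 2240×352
  = 120060 + 1280770 + 694880 + 538210 + 531310 + 1229580 + 147700 + 788480 = 5330990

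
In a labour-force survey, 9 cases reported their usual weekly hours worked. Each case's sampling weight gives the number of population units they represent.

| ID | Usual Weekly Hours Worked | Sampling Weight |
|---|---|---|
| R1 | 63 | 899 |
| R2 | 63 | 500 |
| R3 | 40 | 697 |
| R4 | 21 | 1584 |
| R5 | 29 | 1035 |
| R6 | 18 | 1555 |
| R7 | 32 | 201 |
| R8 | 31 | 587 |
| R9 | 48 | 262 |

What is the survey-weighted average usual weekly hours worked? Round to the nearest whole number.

33

Weighted sum = 63×899 + 63×500 + 40×697 + 21×1584 + 29×1035 + 18×1555 + 32×201 + 31×587 + 48×262
  = 244491
Sum of weights = 899 + 500 + 697 + 1584 + 1035 + 1555 + 201 + 587 + 262 = 7320
Weighted mean = 244491 / 7320 = 33.40041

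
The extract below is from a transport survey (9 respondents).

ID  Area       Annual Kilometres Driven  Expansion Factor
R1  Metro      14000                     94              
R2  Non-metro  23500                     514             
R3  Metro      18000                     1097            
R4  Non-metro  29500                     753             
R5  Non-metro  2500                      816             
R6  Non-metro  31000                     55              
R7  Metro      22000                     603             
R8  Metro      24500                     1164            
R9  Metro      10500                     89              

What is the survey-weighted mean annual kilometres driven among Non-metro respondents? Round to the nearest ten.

17790

Non-metro rows: R2, R4, R5, R6
Weighted sum = 38037500
Sum of weights = 514 + 753 + 816 + 55 = 2138
Weighted mean = 38037500 / 2138 = 17791.16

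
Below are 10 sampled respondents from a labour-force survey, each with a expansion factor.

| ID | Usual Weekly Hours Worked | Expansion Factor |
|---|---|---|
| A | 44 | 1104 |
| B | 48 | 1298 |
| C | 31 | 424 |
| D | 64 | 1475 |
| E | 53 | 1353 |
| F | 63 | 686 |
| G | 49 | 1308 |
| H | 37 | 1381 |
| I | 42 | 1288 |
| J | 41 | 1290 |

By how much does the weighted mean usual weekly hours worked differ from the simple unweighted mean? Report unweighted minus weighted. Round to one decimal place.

-0.7

Unweighted sum = 44 + 48 + 31 + 64 + 53 + 63 + 49 + 37 + 42 + 41 = 472
Unweighted mean = 472 / 10 = 47.2
Weighted sum = 44×1104 + 48×1298 + 31×424 + 64×1475 + 53×1353 + 63×686 + 49×1308 + 37×1381 + 42×1288 + 41×1290
  = 48576 + 62304 + 13144 + 94400 + 71709 + 43218 + 64092 + 51097 + 54096 + 52890 = 555526
Sum of weights = 1104 + 1298 + 424 + 1475 + 1353 + 686 + 1308 + 1381 + 1288 + 1290 = 11607
Weighted mean = 555526 / 11607 = 47.861291
Difference (unweighted minus weighted) = -0.6612906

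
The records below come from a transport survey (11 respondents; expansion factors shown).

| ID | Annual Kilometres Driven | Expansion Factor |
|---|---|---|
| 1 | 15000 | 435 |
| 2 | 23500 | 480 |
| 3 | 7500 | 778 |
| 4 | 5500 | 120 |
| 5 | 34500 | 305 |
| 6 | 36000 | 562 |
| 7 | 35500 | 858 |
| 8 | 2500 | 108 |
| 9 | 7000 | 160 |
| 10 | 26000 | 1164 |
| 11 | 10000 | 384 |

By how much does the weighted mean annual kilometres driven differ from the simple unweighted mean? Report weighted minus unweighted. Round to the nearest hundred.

4100

Unweighted sum = 203000
Unweighted mean = 203000 / 11 = 18454.545
Weighted sum = 15000×435 + 23500×480 + 7500×778 + 5500×120 + 34500×305 + 36000×562 + 35500×858 + 2500×108 + 7000×160 + 26000×1164 + 10000×384
  = 121007500
Sum of weights = 5354
Weighted mean = 121007500 / 5354 = 22601.326
Difference (weighted minus unweighted) = 4146.7807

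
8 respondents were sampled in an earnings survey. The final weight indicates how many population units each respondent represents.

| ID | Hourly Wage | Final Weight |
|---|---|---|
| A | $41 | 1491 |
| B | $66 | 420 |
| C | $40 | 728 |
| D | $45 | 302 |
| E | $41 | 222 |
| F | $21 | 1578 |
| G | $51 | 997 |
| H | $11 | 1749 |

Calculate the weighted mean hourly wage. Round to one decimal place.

Weighted sum = 41×1491 + 66×420 + 40×728 + 45×302 + 41×222 + 21×1578 + 51×997 + 11×1749
  = 243887
Sum of weights = 1491 + 420 + 728 + 302 + 222 + 1578 + 997 + 1749 = 7487
Weighted mean = 243887 / 7487 = 32.57473

32.6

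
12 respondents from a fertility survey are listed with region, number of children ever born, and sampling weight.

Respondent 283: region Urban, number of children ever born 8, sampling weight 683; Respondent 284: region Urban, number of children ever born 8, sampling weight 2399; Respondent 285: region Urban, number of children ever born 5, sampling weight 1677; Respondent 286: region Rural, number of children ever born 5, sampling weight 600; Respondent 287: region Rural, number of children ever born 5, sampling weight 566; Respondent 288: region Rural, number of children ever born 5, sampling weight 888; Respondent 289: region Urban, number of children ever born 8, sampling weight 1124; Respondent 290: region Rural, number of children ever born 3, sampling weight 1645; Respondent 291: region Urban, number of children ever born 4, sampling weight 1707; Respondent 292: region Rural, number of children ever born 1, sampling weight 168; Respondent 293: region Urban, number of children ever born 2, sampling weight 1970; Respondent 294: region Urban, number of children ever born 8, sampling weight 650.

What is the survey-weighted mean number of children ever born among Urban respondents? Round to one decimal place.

5.7

Urban rows: 283, 284, 285, 289, 291, 293, 294
Weighted sum = 8×683 + 8×2399 + 5×1677 + 8×1124 + 4×1707 + 2×1970 + 8×650
  = 5464 + 19192 + 8385 + 8992 + 6828 + 3940 + 5200 = 58001
Sum of weights = 683 + 2399 + 1677 + 1124 + 1707 + 1970 + 650 = 10210
Weighted mean = 58001 / 10210 = 5.6808031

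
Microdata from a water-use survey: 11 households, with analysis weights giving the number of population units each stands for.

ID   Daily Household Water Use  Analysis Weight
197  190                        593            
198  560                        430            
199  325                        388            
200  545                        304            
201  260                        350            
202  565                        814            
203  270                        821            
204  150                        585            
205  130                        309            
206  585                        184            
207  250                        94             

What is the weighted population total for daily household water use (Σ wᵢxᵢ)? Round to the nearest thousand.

1677000

Weighted total = 190×593 + 560×430 + 325×388 + 545×304 + 260×350 + 565×814 + 270×821 + 150×585 + 130×309 + 585×184 + 250×94
  = 1676890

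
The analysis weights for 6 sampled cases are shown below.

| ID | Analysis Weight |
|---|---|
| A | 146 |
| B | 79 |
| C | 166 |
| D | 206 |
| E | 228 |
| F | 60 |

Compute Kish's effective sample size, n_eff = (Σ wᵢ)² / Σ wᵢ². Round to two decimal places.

5.11

Σ wᵢ = 146 + 79 + 166 + 206 + 228 + 60 = 885
Σ wᵢ² = 21316 + 6241 + 27556 + 42436 + 51984 + 3600 = 153133
n_eff = 885² / 153133 = 783225 / 153133 = 5.1146716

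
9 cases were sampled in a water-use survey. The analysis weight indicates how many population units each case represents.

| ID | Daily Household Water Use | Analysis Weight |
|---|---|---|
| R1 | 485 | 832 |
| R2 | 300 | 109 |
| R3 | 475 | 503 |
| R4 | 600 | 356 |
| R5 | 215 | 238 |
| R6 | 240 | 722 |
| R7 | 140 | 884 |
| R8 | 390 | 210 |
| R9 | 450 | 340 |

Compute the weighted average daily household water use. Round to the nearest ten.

350

Weighted sum = 485×832 + 300×109 + 475×503 + 600×356 + 215×238 + 240×722 + 140×884 + 390×210 + 450×340
  = 1471855
Sum of weights = 832 + 109 + 503 + 356 + 238 + 722 + 884 + 210 + 340 = 4194
Weighted mean = 1471855 / 4194 = 350.94301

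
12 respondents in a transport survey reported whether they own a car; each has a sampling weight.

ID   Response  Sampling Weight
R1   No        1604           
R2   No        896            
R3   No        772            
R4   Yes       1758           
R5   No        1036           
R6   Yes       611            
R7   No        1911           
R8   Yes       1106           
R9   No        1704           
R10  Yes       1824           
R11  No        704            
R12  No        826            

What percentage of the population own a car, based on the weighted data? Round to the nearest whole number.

36

Sum of weights for 'Yes' = 1758 + 611 + 1106 + 1824 = 5299
Total weight = 14752
Weighted proportion = 5299 / 14752 = 0.35920553 → 35.920553%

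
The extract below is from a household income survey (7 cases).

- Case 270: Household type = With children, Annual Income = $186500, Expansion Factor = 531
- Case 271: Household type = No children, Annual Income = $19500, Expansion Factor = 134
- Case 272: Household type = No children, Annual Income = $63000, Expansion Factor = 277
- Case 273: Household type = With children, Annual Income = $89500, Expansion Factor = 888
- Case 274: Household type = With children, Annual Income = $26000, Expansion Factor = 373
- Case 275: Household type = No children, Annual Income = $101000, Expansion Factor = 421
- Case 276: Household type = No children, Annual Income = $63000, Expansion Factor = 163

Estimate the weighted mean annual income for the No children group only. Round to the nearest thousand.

73000

No children rows: 271, 272, 275, 276
Weighted sum = 19500×134 + 63000×277 + 101000×421 + 63000×163
  = 2613000 + 17451000 + 42521000 + 10269000 = 72854000
Sum of weights = 134 + 277 + 421 + 163 = 995
Weighted mean = 72854000 / 995 = 73220.101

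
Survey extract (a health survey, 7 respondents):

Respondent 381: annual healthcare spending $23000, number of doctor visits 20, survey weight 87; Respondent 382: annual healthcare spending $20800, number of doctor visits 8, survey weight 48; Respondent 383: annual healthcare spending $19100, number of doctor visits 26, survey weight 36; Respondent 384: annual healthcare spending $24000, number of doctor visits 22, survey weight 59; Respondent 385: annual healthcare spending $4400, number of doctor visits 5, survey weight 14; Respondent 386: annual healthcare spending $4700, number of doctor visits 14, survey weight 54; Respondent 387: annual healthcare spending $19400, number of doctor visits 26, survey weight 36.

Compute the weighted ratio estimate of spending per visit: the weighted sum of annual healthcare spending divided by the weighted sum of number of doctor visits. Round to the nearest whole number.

Σ wᵢ·y = 6116800
Σ wᵢ·x = 20×87 + 8×48 + 26×36 + 22×59 + 5×14 + 14×54 + 26×36
  = 1740 + 384 + 936 + 1298 + 70 + 756 + 936 = 6120
Ratio = 6116800 / 6120 = 999.47712

999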